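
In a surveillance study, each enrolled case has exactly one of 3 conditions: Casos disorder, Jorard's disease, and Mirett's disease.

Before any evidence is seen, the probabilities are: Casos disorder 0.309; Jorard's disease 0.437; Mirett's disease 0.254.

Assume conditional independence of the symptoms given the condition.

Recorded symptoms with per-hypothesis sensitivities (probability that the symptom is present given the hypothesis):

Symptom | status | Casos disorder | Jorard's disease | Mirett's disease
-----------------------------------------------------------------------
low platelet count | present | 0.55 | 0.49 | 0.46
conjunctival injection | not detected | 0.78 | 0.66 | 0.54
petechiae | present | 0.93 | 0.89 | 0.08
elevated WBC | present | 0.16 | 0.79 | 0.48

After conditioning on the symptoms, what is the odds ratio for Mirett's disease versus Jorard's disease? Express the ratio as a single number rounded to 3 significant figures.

Posterior odds equal prior odds times the likelihood ratio; only the two competing hypotheses matter (using 1 − P(present | H) for each absent symptom).
  Mirett's disease: 0.254 × 0.46 × (1 − 0.54) × 0.08 × 0.48 = 0.0020639
  Jorard's disease: 0.437 × 0.49 × (1 − 0.66) × 0.89 × 0.79 = 0.051189
Posterior odds = 0.0020639 / 0.051189 ≈ 0.0403.

0.0403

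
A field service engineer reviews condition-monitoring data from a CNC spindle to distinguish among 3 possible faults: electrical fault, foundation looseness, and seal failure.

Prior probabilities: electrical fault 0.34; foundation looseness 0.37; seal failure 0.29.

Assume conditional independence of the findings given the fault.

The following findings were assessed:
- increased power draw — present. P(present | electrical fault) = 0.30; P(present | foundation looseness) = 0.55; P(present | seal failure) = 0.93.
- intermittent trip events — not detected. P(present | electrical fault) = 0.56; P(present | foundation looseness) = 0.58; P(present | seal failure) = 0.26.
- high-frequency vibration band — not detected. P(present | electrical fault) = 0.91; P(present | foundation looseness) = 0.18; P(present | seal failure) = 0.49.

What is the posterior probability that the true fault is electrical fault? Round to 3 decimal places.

By Bayes' rule with conditional independence, the unnormalized weight for each hypothesis is prior × ∏ likelihoods (using 1 − P(present | H) for each absent finding):
  electrical fault: 0.34 × 0.30 × (1 − 0.56) × (1 − 0.91) = 0.0040392
  foundation looseness: 0.37 × 0.55 × (1 − 0.58) × (1 − 0.18) = 0.070085
  seal failure: 0.29 × 0.93 × (1 − 0.26) × (1 − 0.49) = 0.10178
The unnormalized weights sum to 0.17591.
P(electrical fault | evidence) = 0.0040392 / 0.17591 ≈ 0.023.

0.023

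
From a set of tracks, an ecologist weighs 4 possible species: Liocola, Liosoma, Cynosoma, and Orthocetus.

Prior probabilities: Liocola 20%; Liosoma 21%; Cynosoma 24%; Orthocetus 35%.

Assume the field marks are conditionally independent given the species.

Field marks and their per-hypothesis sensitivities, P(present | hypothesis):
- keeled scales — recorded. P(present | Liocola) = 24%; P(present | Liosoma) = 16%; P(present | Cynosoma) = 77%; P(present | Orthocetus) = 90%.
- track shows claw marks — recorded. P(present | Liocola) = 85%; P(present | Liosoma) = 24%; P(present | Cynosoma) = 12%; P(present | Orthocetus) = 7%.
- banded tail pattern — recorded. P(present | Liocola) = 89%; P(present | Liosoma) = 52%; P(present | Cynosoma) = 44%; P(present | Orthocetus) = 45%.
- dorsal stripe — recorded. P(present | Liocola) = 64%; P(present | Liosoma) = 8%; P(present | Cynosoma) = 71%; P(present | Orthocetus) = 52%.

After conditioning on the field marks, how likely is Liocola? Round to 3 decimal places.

For each hypothesis, the unnormalized posterior weight is prior × product of the field mark likelihoods:
  Liocola: 0.20 × 0.24 × 0.85 × 0.89 × 0.64 = 0.02324
  Liosoma: 0.21 × 0.16 × 0.24 × 0.52 × 0.08 = 0.00033546
  Cynosoma: 0.24 × 0.77 × 0.12 × 0.44 × 0.71 = 0.0069278
  Orthocetus: 0.35 × 0.90 × 0.07 × 0.45 × 0.52 = 0.0051597
Marginal likelihood of the evidence = 0.035663.
P(Liocola | evidence) = 0.02324 / 0.035663 ≈ 0.652.

0.652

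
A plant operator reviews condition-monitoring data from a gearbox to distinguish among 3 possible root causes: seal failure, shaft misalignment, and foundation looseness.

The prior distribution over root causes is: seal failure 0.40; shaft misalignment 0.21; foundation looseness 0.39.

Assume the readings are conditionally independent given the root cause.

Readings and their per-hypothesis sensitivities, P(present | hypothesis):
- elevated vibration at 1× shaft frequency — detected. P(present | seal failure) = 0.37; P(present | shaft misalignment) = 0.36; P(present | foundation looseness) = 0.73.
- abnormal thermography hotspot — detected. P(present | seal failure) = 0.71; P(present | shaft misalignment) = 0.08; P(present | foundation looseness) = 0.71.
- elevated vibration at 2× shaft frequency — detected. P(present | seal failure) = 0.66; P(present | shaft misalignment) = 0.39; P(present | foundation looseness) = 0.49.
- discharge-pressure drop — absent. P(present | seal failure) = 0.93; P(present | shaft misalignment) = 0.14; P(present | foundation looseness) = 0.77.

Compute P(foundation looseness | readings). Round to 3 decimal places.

0.768

By Bayes' rule with conditional independence, the unnormalized weight for each hypothesis is prior × ∏ likelihoods (using 1 − P(present | H) for each absent reading):
  seal failure: 0.40 × 0.37 × 0.71 × 0.66 × (1 − 0.93) = 0.0048547
  shaft misalignment: 0.21 × 0.36 × 0.08 × 0.39 × (1 − 0.14) = 0.0020285
  foundation looseness: 0.39 × 0.73 × 0.71 × 0.49 × (1 − 0.77) = 0.022781
Normalizing constant Z = 0.0048547 + 0.0020285 + 0.022781 = 0.029664.
P(foundation looseness | evidence) = 0.022781 / 0.029664 ≈ 0.768.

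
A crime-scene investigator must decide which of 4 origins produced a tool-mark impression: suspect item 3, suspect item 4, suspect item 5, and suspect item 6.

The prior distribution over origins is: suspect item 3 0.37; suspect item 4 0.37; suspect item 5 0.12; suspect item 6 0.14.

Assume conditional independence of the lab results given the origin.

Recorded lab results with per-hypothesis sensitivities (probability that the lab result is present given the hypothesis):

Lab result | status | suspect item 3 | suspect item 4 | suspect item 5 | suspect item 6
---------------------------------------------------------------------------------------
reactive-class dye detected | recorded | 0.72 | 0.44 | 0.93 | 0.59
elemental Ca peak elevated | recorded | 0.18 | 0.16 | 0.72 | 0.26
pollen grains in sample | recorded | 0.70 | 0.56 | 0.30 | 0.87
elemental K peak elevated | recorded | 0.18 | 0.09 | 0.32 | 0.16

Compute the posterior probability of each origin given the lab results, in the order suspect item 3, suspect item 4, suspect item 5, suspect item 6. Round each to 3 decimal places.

0.335, 0.073, 0.427, 0.166

For each hypothesis, the unnormalized posterior weight is prior × product of the lab result likelihoods:
  suspect item 3: 0.37 × 0.72 × 0.18 × 0.70 × 0.18 = 0.006042
  suspect item 4: 0.37 × 0.44 × 0.16 × 0.56 × 0.09 = 0.0013128
  suspect item 5: 0.12 × 0.93 × 0.72 × 0.30 × 0.32 = 0.0077138
  suspect item 6: 0.14 × 0.59 × 0.26 × 0.87 × 0.16 = 0.0029895
The unnormalized weights sum to 0.018058.
P(suspect item 3 | evidence) = 0.006042 / 0.018058 ≈ 0.335
P(suspect item 4 | evidence) = 0.0013128 / 0.018058 ≈ 0.073
P(suspect item 5 | evidence) = 0.0077138 / 0.018058 ≈ 0.427
P(suspect item 6 | evidence) = 0.0029895 / 0.018058 ≈ 0.166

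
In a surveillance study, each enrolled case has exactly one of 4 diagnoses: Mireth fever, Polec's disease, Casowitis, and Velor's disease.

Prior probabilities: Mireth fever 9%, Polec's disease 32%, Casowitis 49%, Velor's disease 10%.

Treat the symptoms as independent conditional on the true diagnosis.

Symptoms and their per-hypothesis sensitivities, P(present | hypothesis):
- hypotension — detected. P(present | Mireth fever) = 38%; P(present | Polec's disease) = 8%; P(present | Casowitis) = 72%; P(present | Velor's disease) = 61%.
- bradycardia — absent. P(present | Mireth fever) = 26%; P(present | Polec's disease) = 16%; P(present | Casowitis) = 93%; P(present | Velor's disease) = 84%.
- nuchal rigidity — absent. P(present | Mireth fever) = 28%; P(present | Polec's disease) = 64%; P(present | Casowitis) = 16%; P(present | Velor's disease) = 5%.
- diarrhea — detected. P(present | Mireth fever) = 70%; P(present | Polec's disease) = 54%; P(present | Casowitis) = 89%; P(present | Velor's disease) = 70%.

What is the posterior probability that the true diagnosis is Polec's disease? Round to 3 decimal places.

0.100

By Bayes' rule with conditional independence, the unnormalized weight for each hypothesis is prior × ∏ likelihoods (using 1 − P(present | H) for each absent symptom):
  Mireth fever: 0.09 × 0.38 × (1 − 0.26) × (1 − 0.28) × 0.70 = 0.012755
  Polec's disease: 0.32 × 0.08 × (1 − 0.16) × (1 − 0.64) × 0.54 = 0.0041804
  Casowitis: 0.49 × 0.72 × (1 − 0.93) × (1 − 0.16) × 0.89 = 0.018463
  Velor's disease: 0.10 × 0.61 × (1 − 0.84) × (1 − 0.05) × 0.70 = 0.0064904
Marginal likelihood of the evidence = 0.041889.
P(Polec's disease | evidence) = 0.0041804 / 0.041889 ≈ 0.100.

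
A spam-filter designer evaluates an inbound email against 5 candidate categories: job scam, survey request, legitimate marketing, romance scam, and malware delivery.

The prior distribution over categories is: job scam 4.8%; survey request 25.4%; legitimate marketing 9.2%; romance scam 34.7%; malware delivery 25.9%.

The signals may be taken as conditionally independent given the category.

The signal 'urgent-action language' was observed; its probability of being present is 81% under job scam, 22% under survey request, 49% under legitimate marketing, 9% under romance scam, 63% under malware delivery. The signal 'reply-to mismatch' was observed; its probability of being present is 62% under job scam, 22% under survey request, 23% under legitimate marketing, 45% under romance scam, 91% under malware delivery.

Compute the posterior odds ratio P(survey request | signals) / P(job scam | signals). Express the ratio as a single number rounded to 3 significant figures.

0.510

Posterior odds equal prior odds times the likelihood ratio; only the two competing hypotheses matter.
  survey request: 0.254 × 0.22 × 0.22 = 0.012294
  job scam: 0.048 × 0.81 × 0.62 = 0.024106
Odds(survey request : job scam) = 0.012294 / 0.024106 ≈ 0.510.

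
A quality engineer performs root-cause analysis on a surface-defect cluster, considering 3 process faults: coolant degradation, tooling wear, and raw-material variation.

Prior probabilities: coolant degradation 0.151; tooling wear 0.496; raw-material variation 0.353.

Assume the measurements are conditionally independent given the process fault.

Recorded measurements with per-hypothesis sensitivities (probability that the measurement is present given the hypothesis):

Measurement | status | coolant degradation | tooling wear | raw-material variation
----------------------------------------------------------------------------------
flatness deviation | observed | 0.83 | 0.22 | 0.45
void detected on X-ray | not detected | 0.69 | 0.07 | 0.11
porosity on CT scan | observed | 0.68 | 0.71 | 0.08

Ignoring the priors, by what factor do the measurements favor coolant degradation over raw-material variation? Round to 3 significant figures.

5.46

The Bayes factor is the ratio of the joint likelihoods of the measurement pattern under the two hypotheses (using 1 − P(present | H) for each absent measurement).
  coolant degradation: 0.83 × (1 − 0.69) × 0.68 = 0.17496
  raw-material variation: 0.45 × (1 − 0.11) × 0.08 = 0.03204
Bayes factor = 0.17496 / 0.03204 ≈ 5.46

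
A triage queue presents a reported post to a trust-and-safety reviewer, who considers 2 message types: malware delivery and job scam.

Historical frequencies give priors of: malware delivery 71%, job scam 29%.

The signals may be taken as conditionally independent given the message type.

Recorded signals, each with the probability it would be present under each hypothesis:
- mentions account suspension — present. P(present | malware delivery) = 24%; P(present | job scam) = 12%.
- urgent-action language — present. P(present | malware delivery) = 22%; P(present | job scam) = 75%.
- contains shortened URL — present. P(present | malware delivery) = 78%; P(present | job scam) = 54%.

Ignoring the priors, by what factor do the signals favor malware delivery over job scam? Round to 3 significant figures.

0.847

Joint likelihood of the signal pattern under each hypothesis:
  malware delivery: 0.24 × 0.22 × 0.78 = 0.041184
  job scam: 0.12 × 0.75 × 0.54 = 0.0486
Bayes factor = 0.041184 / 0.0486 ≈ 0.847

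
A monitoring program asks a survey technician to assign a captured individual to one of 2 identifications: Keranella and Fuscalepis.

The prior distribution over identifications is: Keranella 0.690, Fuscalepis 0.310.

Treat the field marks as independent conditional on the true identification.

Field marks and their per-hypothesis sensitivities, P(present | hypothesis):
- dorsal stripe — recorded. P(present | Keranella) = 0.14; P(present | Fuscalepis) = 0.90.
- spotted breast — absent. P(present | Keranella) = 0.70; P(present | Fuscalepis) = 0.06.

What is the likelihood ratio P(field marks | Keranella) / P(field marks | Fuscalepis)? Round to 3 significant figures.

0.0496

Take the product of per-field mark likelihoods under each hypothesis (using 1 − P(present | H) for each absent field mark), then divide.
  Keranella: 0.14 × (1 − 0.70) = 0.042
  Fuscalepis: 0.90 × (1 − 0.06) = 0.846
Bayes factor = 0.042 / 0.846 ≈ 0.0496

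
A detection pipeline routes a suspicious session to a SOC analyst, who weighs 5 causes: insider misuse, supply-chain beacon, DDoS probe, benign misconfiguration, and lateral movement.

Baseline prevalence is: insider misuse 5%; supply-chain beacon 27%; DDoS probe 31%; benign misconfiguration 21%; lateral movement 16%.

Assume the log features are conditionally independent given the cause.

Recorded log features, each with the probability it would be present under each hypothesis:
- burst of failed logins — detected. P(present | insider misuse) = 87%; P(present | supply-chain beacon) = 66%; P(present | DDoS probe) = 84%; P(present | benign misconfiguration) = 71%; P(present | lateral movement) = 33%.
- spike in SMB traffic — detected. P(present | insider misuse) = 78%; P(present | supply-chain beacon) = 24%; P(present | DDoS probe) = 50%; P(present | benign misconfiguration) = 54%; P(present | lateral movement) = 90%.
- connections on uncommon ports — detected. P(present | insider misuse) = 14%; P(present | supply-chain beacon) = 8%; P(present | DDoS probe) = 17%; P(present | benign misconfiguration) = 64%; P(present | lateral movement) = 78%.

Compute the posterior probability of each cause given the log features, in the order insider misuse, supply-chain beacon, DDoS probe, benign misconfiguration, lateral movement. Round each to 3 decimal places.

0.040, 0.029, 0.186, 0.433, 0.312

By Bayes' rule with conditional independence, the unnormalized weight for each hypothesis is prior × ∏ likelihoods:
  insider misuse: 0.05 × 0.87 × 0.78 × 0.14 = 0.0047502
  supply-chain beacon: 0.27 × 0.66 × 0.24 × 0.08 = 0.0034214
  DDoS probe: 0.31 × 0.84 × 0.50 × 0.17 = 0.022134
  benign misconfiguration: 0.21 × 0.71 × 0.54 × 0.64 = 0.051529
  lateral movement: 0.16 × 0.33 × 0.90 × 0.78 = 0.037066
Normalizing constant Z = 0.0047502 + 0.0034214 + 0.022134 + 0.051529 + 0.037066 = 0.1189.
P(insider misuse | evidence) = 0.0047502 / 0.1189 ≈ 0.040
P(supply-chain beacon | evidence) = 0.0034214 / 0.1189 ≈ 0.029
P(DDoS probe | evidence) = 0.022134 / 0.1189 ≈ 0.186
P(benign misconfiguration | evidence) = 0.051529 / 0.1189 ≈ 0.433
P(lateral movement | evidence) = 0.037066 / 0.1189 ≈ 0.312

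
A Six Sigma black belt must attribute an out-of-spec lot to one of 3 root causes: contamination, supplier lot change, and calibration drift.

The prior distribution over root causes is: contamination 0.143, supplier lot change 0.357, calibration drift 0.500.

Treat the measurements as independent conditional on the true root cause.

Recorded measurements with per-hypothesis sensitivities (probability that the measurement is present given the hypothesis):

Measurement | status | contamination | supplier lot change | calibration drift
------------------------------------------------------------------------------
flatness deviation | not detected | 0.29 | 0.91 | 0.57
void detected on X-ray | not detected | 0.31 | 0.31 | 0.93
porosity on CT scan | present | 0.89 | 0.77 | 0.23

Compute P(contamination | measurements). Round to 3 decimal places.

0.752

By Bayes' rule with conditional independence, the unnormalized weight for each hypothesis is prior × ∏ likelihoods (using 1 − P(present | H) for each absent measurement):
  contamination: 0.143 × (1 − 0.29) × (1 − 0.31) × 0.89 = 0.06235
  supplier lot change: 0.357 × (1 − 0.91) × (1 − 0.31) × 0.77 = 0.017071
  calibration drift: 0.500 × (1 − 0.57) × (1 − 0.93) × 0.23 = 0.0034615
Marginal likelihood of the evidence = 0.082882.
P(contamination | evidence) = 0.06235 / 0.082882 ≈ 0.752.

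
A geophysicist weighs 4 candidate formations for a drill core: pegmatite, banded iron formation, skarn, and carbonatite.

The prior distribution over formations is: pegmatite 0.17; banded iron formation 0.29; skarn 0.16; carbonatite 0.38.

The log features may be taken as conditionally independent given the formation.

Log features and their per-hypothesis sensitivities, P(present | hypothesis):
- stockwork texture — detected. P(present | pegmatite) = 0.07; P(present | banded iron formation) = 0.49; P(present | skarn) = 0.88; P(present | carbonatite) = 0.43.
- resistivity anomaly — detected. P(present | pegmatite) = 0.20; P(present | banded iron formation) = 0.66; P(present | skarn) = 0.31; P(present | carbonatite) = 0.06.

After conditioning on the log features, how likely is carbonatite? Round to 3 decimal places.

Multiply each prior by the joint likelihood of the log feature pattern:
  pegmatite: 0.17 × 0.07 × 0.20 = 0.00238
  banded iron formation: 0.29 × 0.49 × 0.66 = 0.093786
  skarn: 0.16 × 0.88 × 0.31 = 0.043648
  carbonatite: 0.38 × 0.43 × 0.06 = 0.009804
The unnormalized weights sum to 0.14962.
P(carbonatite | evidence) = 0.009804 / 0.14962 ≈ 0.066.

0.066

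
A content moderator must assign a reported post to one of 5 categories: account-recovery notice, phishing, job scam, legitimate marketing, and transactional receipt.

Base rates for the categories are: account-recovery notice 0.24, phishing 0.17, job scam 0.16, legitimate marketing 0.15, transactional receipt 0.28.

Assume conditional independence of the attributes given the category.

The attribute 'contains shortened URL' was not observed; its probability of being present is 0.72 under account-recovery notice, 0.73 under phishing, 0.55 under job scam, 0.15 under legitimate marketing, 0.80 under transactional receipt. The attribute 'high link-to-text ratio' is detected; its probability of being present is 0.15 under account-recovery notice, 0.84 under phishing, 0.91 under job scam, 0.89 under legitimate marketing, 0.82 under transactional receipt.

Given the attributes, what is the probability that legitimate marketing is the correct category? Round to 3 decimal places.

0.415

By Bayes' rule with conditional independence, the unnormalized weight for each hypothesis is prior × ∏ likelihoods (using 1 − P(present | H) for each absent attribute):
  account-recovery notice: 0.24 × (1 − 0.72) × 0.15 = 0.01008
  phishing: 0.17 × (1 − 0.73) × 0.84 = 0.038556
  job scam: 0.16 × (1 − 0.55) × 0.91 = 0.06552
  legitimate marketing: 0.15 × (1 − 0.15) × 0.89 = 0.11348
  transactional receipt: 0.28 × (1 − 0.80) × 0.82 = 0.04592
The unnormalized weights sum to 0.27355.
P(legitimate marketing | evidence) = 0.11348 / 0.27355 ≈ 0.415.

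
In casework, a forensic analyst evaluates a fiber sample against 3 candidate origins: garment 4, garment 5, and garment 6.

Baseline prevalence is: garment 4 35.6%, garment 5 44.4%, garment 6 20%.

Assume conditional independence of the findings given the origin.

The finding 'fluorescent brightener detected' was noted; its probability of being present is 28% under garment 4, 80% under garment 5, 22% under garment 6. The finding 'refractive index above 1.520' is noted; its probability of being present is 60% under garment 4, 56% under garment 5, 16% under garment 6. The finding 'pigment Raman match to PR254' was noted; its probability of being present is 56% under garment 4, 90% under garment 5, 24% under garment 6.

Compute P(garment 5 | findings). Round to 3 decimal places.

0.836

Multiply each prior by the joint likelihood of the evidence pattern:
  garment 4: 0.356 × 0.28 × 0.60 × 0.56 = 0.033492
  garment 5: 0.444 × 0.80 × 0.56 × 0.90 = 0.17902
  garment 6: 0.200 × 0.22 × 0.16 × 0.24 = 0.0016896
The unnormalized weights sum to 0.2142.
P(garment 5 | evidence) = 0.17902 / 0.2142 ≈ 0.836.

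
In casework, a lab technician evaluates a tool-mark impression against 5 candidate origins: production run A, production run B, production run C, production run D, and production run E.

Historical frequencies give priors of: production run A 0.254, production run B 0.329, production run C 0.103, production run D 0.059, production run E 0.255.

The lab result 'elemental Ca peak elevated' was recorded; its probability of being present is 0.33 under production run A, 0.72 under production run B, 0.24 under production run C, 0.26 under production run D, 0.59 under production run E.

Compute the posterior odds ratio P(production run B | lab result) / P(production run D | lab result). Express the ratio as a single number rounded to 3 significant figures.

Posterior odds equal prior odds times the likelihood ratio; only the two competing hypotheses matter.
  production run B: 0.329 × 0.72 = 0.23688
  production run D: 0.059 × 0.26 = 0.01534
Posterior odds = 0.23688 / 0.01534 ≈ 15.4.

15.4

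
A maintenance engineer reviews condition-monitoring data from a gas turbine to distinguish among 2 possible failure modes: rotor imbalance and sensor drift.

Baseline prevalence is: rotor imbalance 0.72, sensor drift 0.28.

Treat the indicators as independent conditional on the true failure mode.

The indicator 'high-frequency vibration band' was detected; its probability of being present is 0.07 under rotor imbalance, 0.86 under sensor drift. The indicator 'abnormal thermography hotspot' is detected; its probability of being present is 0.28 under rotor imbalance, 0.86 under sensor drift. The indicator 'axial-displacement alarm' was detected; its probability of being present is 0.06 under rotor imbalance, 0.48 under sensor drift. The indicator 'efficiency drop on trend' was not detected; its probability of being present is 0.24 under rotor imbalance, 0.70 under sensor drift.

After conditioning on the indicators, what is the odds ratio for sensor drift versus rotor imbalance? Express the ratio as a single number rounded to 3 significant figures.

Posterior odds equal prior odds times the likelihood ratio; only the two competing hypotheses matter (using 1 − P(present | H) for each absent indicator).
  sensor drift: 0.28 × 0.86 × 0.86 × 0.48 × (1 − 0.70) = 0.029821
  rotor imbalance: 0.72 × 0.07 × 0.28 × 0.06 × (1 − 0.24) = 0.00064351
Posterior odds = 0.029821 / 0.00064351 ≈ 46.3.

46.3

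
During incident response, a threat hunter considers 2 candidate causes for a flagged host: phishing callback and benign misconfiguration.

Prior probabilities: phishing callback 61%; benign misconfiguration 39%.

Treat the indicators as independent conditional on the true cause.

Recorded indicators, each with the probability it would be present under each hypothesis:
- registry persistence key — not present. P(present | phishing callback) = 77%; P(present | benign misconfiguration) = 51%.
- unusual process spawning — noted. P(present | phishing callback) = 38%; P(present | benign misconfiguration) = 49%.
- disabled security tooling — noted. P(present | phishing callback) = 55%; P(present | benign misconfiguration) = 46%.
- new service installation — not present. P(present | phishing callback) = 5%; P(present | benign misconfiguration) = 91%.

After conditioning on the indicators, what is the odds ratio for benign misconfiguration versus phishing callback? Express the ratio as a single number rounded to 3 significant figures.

0.139

The normalizing constant cancels in an odds ratio, so compute prior × likelihood for the two hypotheses only (using 1 − P(present | H) for each absent indicator):
  benign misconfiguration: 0.39 × (1 − 0.51) × 0.49 × 0.46 × (1 − 0.91) = 0.0038767
  phishing callback: 0.61 × (1 − 0.77) × 0.38 × 0.55 × (1 − 0.05) = 0.027857
Odds(benign misconfiguration : phishing callback) = 0.0038767 / 0.027857 ≈ 0.139.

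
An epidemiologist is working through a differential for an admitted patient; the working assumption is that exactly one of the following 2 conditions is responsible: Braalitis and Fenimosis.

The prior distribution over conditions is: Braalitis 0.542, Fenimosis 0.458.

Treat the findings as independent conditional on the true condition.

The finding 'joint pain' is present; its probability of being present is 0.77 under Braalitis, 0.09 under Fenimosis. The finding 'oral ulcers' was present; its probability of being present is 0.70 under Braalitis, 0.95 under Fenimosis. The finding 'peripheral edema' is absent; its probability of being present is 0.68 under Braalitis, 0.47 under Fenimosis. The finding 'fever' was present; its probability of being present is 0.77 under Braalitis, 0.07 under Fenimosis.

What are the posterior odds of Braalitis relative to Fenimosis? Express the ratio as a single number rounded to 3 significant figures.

49.5

Unnormalized posterior weight (prior times the finding likelihoods) for each of the two hypotheses (using 1 − P(present | H) for each absent finding):
  Braalitis: 0.542 × 0.77 × 0.70 × (1 − 0.68) × 0.77 = 0.071983
  Fenimosis: 0.458 × 0.09 × 0.95 × (1 − 0.47) × 0.07 = 0.0014528
Odds(Braalitis : Fenimosis) = 0.071983 / 0.0014528 ≈ 49.5.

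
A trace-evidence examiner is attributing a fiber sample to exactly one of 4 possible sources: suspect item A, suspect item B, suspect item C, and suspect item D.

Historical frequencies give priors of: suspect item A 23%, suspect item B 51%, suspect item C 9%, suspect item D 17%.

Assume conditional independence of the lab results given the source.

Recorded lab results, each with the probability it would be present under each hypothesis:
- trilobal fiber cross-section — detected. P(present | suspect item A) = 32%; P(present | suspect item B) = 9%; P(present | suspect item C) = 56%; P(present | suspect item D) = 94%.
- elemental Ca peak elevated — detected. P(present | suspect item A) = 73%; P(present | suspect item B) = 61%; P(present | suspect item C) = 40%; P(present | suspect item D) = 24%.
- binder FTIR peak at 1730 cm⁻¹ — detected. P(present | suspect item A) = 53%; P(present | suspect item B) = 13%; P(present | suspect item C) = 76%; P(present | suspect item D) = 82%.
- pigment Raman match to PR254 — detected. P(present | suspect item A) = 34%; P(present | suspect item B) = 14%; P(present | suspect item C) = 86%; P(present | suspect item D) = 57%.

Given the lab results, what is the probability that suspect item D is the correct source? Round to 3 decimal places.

For each hypothesis, the unnormalized posterior weight is prior × product of the lab result likelihoods:
  suspect item A: 0.23 × 0.32 × 0.73 × 0.53 × 0.34 = 0.0096818
  suspect item B: 0.51 × 0.09 × 0.61 × 0.13 × 0.14 = 0.00050958
  suspect item C: 0.09 × 0.56 × 0.40 × 0.76 × 0.86 = 0.013177
  suspect item D: 0.17 × 0.94 × 0.24 × 0.82 × 0.57 = 0.017926
The unnormalized weights sum to 0.041294.
P(suspect item D | evidence) = 0.017926 / 0.041294 ≈ 0.434.

0.434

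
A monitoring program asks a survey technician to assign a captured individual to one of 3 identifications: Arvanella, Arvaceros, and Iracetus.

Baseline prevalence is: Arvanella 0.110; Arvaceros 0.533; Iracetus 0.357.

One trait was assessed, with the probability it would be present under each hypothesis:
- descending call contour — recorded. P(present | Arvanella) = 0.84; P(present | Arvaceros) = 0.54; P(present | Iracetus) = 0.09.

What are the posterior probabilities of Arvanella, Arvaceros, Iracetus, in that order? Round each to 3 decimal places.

By Bayes' rule, the unnormalized weight for each hypothesis is prior × likelihood:
  Arvanella: 0.110 × 0.84 = 0.0924
  Arvaceros: 0.533 × 0.54 = 0.28782
  Iracetus: 0.357 × 0.09 = 0.03213
The unnormalized weights sum to 0.41235.
P(Arvanella | evidence) = 0.0924 / 0.41235 ≈ 0.224
P(Arvaceros | evidence) = 0.28782 / 0.41235 ≈ 0.698
P(Iracetus | evidence) = 0.03213 / 0.41235 ≈ 0.078

0.224, 0.698, 0.078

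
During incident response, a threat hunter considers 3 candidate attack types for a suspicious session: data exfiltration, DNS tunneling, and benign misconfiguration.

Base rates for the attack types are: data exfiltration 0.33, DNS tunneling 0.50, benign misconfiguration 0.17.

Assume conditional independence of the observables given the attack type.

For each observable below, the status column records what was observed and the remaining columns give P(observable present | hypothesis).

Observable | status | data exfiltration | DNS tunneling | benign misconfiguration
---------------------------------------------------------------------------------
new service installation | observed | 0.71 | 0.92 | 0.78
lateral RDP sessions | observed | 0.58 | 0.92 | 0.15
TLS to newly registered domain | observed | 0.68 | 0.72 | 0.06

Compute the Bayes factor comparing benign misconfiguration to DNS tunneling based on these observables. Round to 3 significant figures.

Take the product of per-observable likelihoods under each hypothesis, then divide.
  benign misconfiguration: 0.78 × 0.15 × 0.06 = 0.00702
  DNS tunneling: 0.92 × 0.92 × 0.72 = 0.60941
Bayes factor = 0.00702 / 0.60941 ≈ 0.0115

0.0115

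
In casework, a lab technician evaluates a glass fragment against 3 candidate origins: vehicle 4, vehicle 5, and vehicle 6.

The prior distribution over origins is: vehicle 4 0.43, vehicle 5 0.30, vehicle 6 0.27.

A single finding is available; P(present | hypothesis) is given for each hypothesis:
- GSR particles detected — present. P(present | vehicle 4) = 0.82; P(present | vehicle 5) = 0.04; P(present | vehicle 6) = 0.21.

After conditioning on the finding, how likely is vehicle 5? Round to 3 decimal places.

By Bayes' rule, the unnormalized weight for each hypothesis is prior × likelihood:
  vehicle 4: 0.43 × 0.82 = 0.3526
  vehicle 5: 0.30 × 0.04 = 0.012
  vehicle 6: 0.27 × 0.21 = 0.0567
The unnormalized weights sum to 0.4213.
P(vehicle 5 | evidence) = 0.012 / 0.4213 ≈ 0.028.

0.028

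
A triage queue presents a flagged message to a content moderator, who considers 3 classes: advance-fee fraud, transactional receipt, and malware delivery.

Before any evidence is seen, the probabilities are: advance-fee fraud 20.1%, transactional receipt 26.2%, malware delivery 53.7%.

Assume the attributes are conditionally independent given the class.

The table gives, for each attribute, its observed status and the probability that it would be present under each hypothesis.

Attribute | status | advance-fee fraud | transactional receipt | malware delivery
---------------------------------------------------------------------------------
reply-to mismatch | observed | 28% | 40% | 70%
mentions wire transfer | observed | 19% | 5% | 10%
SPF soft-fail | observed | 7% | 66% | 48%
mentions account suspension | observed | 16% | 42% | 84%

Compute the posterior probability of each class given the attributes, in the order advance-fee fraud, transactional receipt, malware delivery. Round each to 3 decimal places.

0.007, 0.087, 0.906

By Bayes' rule with conditional independence, the unnormalized weight for each hypothesis is prior × ∏ likelihoods:
  advance-fee fraud: 0.201 × 0.28 × 0.19 × 0.07 × 0.16 = 0.00011976
  transactional receipt: 0.262 × 0.40 × 0.05 × 0.66 × 0.42 = 0.0014525
  malware delivery: 0.537 × 0.70 × 0.10 × 0.48 × 0.84 = 0.015156
The unnormalized weights sum to 0.016729.
P(advance-fee fraud | evidence) = 0.00011976 / 0.016729 ≈ 0.007
P(transactional receipt | evidence) = 0.0014525 / 0.016729 ≈ 0.087
P(malware delivery | evidence) = 0.015156 / 0.016729 ≈ 0.906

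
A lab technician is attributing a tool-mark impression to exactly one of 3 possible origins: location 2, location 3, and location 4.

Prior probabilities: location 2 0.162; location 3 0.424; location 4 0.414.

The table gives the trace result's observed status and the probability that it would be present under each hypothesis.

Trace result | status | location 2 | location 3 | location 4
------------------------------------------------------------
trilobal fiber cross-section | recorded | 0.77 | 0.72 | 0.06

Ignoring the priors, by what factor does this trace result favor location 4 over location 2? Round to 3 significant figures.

The Bayes factor is the ratio of the two likelihoods.
  location 4: 0.06
  location 2: 0.77
Bayes factor = 0.06 / 0.77 ≈ 0.0779

0.0779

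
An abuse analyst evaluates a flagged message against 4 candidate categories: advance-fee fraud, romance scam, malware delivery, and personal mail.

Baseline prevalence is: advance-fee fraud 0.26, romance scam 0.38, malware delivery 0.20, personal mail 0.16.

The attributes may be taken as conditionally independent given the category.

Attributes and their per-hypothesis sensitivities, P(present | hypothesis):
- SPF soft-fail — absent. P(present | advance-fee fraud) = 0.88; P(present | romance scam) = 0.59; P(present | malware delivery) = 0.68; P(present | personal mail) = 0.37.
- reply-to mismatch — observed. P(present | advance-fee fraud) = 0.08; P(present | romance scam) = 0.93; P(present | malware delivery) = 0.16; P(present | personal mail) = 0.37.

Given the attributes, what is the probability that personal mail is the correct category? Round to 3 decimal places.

By Bayes' rule with conditional independence, the unnormalized weight for each hypothesis is prior × ∏ likelihoods (using 1 − P(present | H) for each absent attribute):
  advance-fee fraud: 0.26 × (1 − 0.88) × 0.08 = 0.002496
  romance scam: 0.38 × (1 − 0.59) × 0.93 = 0.14489
  malware delivery: 0.20 × (1 − 0.68) × 0.16 = 0.01024
  personal mail: 0.16 × (1 − 0.37) × 0.37 = 0.037296
The unnormalized weights sum to 0.19493.
P(personal mail | evidence) = 0.037296 / 0.19493 ≈ 0.191.

0.191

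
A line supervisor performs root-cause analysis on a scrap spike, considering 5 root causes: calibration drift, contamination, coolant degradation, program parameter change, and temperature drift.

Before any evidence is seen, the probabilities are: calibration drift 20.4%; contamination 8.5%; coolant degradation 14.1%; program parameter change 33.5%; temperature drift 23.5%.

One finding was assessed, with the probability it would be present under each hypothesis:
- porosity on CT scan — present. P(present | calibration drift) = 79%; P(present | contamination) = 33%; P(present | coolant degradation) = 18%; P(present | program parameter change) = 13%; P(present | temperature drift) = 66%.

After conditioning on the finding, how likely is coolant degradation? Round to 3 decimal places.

For each hypothesis, the unnormalized posterior weight is prior × likelihood:
  calibration drift: 0.204 × 0.79 = 0.16116
  contamination: 0.085 × 0.33 = 0.02805
  coolant degradation: 0.141 × 0.18 = 0.02538
  program parameter change: 0.335 × 0.13 = 0.04355
  temperature drift: 0.235 × 0.66 = 0.1551
The unnormalized weights sum to 0.41324.
P(coolant degradation | evidence) = 0.02538 / 0.41324 ≈ 0.061.

0.061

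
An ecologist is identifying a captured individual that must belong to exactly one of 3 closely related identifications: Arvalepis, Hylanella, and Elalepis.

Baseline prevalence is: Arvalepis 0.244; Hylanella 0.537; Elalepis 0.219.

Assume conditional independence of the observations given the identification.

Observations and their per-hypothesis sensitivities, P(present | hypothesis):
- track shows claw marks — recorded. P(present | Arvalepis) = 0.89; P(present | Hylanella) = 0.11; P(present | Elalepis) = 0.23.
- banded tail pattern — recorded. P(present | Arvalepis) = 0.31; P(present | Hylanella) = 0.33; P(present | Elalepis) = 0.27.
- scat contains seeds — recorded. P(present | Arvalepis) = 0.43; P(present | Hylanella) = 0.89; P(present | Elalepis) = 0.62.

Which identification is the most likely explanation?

For each hypothesis, the unnormalized posterior weight is prior × product of the observation likelihoods:
  Arvalepis: 0.244 × 0.89 × 0.31 × 0.43 = 0.028947
  Hylanella: 0.537 × 0.11 × 0.33 × 0.89 = 0.017349
  Elalepis: 0.219 × 0.23 × 0.27 × 0.62 = 0.0084319
Marginal likelihood of the evidence = 0.054728.
P(Arvalepis | evidence) ≈ 0.028947 / 0.054728 ≈ 0.529
P(Hylanella | evidence) ≈ 0.017349 / 0.054728 ≈ 0.317
P(Elalepis | evidence) ≈ 0.0084319 / 0.054728 ≈ 0.154
The largest is 0.529, so Arvalepis is most probable.

Arvalepis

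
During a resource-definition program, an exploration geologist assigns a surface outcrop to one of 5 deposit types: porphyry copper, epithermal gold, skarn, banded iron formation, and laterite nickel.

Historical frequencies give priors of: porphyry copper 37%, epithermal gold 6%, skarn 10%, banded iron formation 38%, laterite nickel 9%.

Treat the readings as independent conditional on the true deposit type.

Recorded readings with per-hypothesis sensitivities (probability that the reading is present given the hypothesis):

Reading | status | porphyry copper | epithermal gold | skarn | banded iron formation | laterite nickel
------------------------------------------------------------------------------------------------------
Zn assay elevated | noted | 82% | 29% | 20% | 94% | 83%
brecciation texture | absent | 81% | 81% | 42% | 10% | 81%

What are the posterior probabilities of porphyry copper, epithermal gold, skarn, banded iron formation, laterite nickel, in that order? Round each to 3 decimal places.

Multiply each prior by the joint likelihood of the reading pattern (using 1 − P(present | H) for each absent reading):
  porphyry copper: 0.37 × 0.82 × (1 − 0.81) = 0.057646
  epithermal gold: 0.06 × 0.29 × (1 − 0.81) = 0.003306
  skarn: 0.10 × 0.20 × (1 − 0.42) = 0.0116
  banded iron formation: 0.38 × 0.94 × (1 − 0.10) = 0.32148
  laterite nickel: 0.09 × 0.83 × (1 − 0.81) = 0.014193
The unnormalized weights sum to 0.40822.
P(porphyry copper | evidence) = 0.057646 / 0.40822 ≈ 0.141
P(epithermal gold | evidence) = 0.003306 / 0.40822 ≈ 0.008
P(skarn | evidence) = 0.0116 / 0.40822 ≈ 0.028
P(banded iron formation | evidence) = 0.32148 / 0.40822 ≈ 0.788
P(laterite nickel | evidence) = 0.014193 / 0.40822 ≈ 0.035

0.141, 0.008, 0.028, 0.788, 0.035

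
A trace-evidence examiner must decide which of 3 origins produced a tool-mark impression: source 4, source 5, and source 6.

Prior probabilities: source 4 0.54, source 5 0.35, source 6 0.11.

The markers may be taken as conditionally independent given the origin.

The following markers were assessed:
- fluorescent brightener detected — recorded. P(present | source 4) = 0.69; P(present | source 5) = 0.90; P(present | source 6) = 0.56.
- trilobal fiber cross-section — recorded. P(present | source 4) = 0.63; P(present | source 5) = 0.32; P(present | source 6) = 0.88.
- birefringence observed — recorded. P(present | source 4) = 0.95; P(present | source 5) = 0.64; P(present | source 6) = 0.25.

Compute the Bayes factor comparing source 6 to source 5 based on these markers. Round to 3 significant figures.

0.668

Take the product of per-marker likelihoods under each hypothesis, then divide.
  source 6: 0.56 × 0.88 × 0.25 = 0.1232
  source 5: 0.90 × 0.32 × 0.64 = 0.18432
Bayes factor = 0.1232 / 0.18432 ≈ 0.668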